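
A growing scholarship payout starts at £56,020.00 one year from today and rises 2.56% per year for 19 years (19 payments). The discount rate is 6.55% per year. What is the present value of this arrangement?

£724,122.91

Periodic rate r = 0.0655 per year.
Growing ordinary annuity: PV = PMT₁ × [1 − ((1+g)/(1+r))^n] / (r − g) = 56,020 × [1 − ((1+0.0256)/(1+r))^19] / (r − 0.0256) = £724,122.91.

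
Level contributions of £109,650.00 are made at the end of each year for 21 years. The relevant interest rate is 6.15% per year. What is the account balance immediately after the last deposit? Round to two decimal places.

This is an ordinary annuity: 21 deposits of £109,650.00 at the end of each year.
Periodic rate r = 0.0615 per year.
FV = PMT × [((1+r)^n − 1)/r] = 109,650 × [(1+r)^21 − 1] / r = £4,460,937.94

£4,460,937.94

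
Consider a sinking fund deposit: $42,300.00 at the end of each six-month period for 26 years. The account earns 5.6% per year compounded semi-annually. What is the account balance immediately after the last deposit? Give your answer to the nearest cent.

$4,840,025.21

This is an ordinary annuity: 52 deposits of $42,300.00 at the end of each six-month period.
Periodic rate r = 0.056/2 per half-year; n is counted in half-years.
FV = PMT × [((1+r)^n − 1)/r] = 42,300 × [(1+r)^52 − 1] / r = $4,840,025.21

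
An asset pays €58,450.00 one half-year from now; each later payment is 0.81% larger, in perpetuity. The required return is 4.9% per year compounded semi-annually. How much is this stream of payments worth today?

€3,564,024.39

Periodic rate r = 0.049/2 per half-year.
Growing perpetuity (Gordon): PV = PMT₁ / (r − g) = 58,450 / (r − 0.0081) = €3,564,024.39.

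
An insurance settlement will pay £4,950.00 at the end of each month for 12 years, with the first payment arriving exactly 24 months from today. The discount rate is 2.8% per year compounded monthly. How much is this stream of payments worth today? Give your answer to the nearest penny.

Ordinary annuity of 144 payments, first payment at period 24.
Periodic rate r = 0.028/12 per month; n is counted in months.
The ordinary-annuity PV formula values the stream one period before the first payment (period 23); discount that back 23 periods:
PV₀ = 4,950 × [1 − (1+r)^−144] / r × (1+r)^−23 = £573,246.34

£573,246.34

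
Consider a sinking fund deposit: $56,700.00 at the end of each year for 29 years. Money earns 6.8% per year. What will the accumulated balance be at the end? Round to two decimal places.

$4,784,936.37

This is an ordinary annuity: 29 deposits of $56,700.00 at the end of each year.
Periodic rate r = 0.068 per year.
FV = PMT × [((1+r)^n − 1)/r] = 56,700 × [(1+r)^29 − 1] / r = $4,784,936.37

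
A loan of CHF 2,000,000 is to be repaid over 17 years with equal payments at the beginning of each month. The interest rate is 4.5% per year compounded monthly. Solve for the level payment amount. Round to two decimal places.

CHF 13,992.48

Level annuity due; solve PV = PMT × [(1 − (1+r)^−n)/r] × (1+r) for PMT.
Periodic rate r = 0.045/12 per month; n is counted in months.
With n = 204: PMT = 2,000,000 / ([(1 − (1+r)^−n)/r] × (1+r)) = CHF 13,992.48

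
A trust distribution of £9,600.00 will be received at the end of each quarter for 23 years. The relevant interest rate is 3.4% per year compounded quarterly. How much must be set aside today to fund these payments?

This is an ordinary annuity: 92 payments of £9,600.00 at the end of each quarter.
Periodic rate r = 0.034/4 per quarter; n is counted in quarters.
PV = PMT × [(1 − (1+r)^−n)/r] = 9,600 × [1 − (1+r)^−92] / r = £611,006.66

£611,006.66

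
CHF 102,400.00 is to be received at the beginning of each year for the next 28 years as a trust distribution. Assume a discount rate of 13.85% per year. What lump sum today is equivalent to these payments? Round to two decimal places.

CHF 819,473.10

This is an annuity due: 28 payments of CHF 102,400.00 at the beginning of each year.
Periodic rate r = 0.1385 per year.
PV = PMT × [(1 − (1+r)^−n)/r] × (1+r) = 102,400 × [1 − (1+r)^−28] / r × (1+r) = CHF 819,473.10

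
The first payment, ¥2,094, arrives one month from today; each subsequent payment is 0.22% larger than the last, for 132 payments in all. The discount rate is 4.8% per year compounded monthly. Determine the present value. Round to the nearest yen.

Periodic rate r = 0.048/12 per month; n is counted in months.
Growing ordinary annuity: PV = PMT₁ × [1 − ((1+g)/(1+r))^n] / (r − g) = 2,094 × [1 − ((1+0.0022)/(1+r))^132] / (r − 0.0022) = ¥245,350.

¥245,350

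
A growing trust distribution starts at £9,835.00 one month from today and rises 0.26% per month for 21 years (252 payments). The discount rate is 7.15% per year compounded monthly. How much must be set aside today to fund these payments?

Periodic rate r = 0.0715/12 per month; n is counted in months.
Growing ordinary annuity: PV = PMT₁ × [1 − ((1+g)/(1+r))^n] / (r − g) = 9,835 × [1 − ((1+0.0026)/(1+r))^252] / (r − 0.0026) = £1,667,658.52.

£1,667,658.52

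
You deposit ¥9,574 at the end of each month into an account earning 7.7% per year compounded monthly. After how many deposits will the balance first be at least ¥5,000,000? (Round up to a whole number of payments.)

Periodic rate r = 0.077/12 per month; n is counted in months.
Ordinary annuity FV: 5,000,000 = 9,574 × [((1+r)^n − 1)/r].
(1+r)^n = 1 + 5,000,000 × r / 9,574, so n = ln(1 + 5,000,000·r/9,574) / ln(1+r) = 229.89.
Round up to a whole number of payments: n = 230.

230 payments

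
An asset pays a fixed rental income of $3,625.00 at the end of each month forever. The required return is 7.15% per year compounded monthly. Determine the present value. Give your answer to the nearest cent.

$608,391.61

Periodic rate r = 0.0715/12 per month.
Level perpetuity: PV = PMT / r = 3,625 / (0.0715/12) = $608,391.61.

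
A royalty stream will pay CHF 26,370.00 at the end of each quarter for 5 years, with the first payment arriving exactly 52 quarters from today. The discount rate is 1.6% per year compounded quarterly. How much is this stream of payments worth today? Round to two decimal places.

Ordinary annuity of 20 payments, first payment at period 52.
Periodic rate r = 0.016/4 per quarter; n is counted in quarters.
The ordinary-annuity PV formula values the stream one period before the first payment (period 51); discount that back 51 periods:
PV₀ = 26,370 × [1 − (1+r)^−20] / r × (1+r)^−51 = CHF 412,697.51

CHF 412,697.51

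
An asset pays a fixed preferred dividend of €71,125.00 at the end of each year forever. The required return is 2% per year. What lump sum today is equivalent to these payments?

€3,556,250.00

Periodic rate r = 0.02 per year.
Level perpetuity: PV = PMT / r = 71,125 / (0.02) = €3,556,250.00.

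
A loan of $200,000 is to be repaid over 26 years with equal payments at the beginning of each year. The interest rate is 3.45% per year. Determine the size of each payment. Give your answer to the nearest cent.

$11,382.19

Level annuity due; solve PV = PMT × [(1 − (1+r)^−n)/r] × (1+r) for PMT.
Periodic rate r = 0.0345 per year.
With n = 26: PMT = 200,000 / ([(1 − (1+r)^−n)/r] × (1+r)) = $11,382.19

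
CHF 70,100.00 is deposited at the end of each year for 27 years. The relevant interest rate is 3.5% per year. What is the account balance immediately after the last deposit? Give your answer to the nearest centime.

This is an ordinary annuity: 27 deposits of CHF 70,100.00 at the end of each year.
Periodic rate r = 0.035 per year.
FV = PMT × [((1+r)^n − 1)/r] = 70,100 × [(1+r)^27 − 1] / r = CHF 3,067,510.12

CHF 3,067,510.12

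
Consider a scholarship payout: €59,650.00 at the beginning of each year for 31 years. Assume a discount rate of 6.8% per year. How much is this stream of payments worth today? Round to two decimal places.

This is an annuity due: 31 payments of €59,650.00 at the beginning of each year.
Periodic rate r = 0.068 per year.
PV = PMT × [(1 − (1+r)^−n)/r] × (1+r) = 59,650 × [1 − (1+r)^−31] / r × (1+r) = €814,967.04

€814,967.04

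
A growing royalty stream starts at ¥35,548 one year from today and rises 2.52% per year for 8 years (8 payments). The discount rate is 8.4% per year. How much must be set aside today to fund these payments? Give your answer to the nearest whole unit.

Periodic rate r = 0.084 per year.
Growing ordinary annuity: PV = PMT₁ × [1 − ((1+g)/(1+r))^n] / (r − g) = 35,548 × [1 − ((1+0.0252)/(1+r))^8] / (r − 0.0252) = ¥217,592.

¥217,592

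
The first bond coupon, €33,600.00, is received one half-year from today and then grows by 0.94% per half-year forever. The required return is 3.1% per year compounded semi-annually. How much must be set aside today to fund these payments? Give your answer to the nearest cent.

Periodic rate r = 0.031/2 per half-year.
Growing perpetuity (Gordon): PV = PMT₁ / (r − g) = 33,600 / (r − 0.0094) = €5,508,196.72.

€5,508,196.72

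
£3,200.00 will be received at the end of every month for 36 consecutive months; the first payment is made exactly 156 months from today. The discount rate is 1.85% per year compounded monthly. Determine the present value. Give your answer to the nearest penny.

Ordinary annuity of 36 payments, first payment at period 156.
Periodic rate r = 0.0185/12 per month; n is counted in months.
The ordinary-annuity PV formula values the stream one period before the first payment (period 155); discount that back 155 periods:
PV₀ = 3,200 × [1 − (1+r)^−36] / r × (1+r)^−155 = £88,192.74

£88,192.74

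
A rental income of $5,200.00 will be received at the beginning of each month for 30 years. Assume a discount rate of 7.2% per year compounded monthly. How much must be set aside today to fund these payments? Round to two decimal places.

$770,667.48

This is an annuity due: 360 payments of $5,200.00 at the beginning of each month.
Periodic rate r = 0.072/12 per month; n is counted in months.
PV = PMT × [(1 − (1+r)^−n)/r] × (1+r) = 5,200 × [1 − (1+r)^−360] / r × (1+r) = $770,667.48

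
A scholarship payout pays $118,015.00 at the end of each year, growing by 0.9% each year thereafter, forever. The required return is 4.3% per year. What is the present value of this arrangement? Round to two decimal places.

Periodic rate r = 0.043 per year.
Growing perpetuity (Gordon): PV = PMT₁ / (r − g) = 118,015 / (r − 0.009) = $3,471,029.41.

$3,471,029.41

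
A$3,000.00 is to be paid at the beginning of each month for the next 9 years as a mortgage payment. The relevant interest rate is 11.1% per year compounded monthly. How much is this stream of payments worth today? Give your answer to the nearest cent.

A$206,233.17

This is an annuity due: 108 payments of A$3,000.00 at the beginning of each month.
Periodic rate r = 0.111/12 per month; n is counted in months.
PV = PMT × [(1 − (1+r)^−n)/r] × (1+r) = 3,000 × [1 − (1+r)^−108] / r × (1+r) = A$206,233.17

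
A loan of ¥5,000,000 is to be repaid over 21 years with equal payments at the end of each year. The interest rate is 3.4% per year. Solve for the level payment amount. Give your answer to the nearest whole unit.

Level ordinary annuity; solve PV = PMT × [(1 − (1+r)^−n)/r] for PMT.
Periodic rate r = 0.034 per year.
With n = 21: PMT = 5,000,000 / ([(1 − (1+r)^−n)/r]) = ¥336,986

¥336,986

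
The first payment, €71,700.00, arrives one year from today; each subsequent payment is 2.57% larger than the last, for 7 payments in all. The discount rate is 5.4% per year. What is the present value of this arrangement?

Periodic rate r = 0.054 per year.
Growing ordinary annuity: PV = PMT₁ × [1 − ((1+g)/(1+r))^n] / (r − g) = 71,700 × [1 − ((1+0.0257)/(1+r))^7] / (r − 0.0257) = €439,500.17.

€439,500.17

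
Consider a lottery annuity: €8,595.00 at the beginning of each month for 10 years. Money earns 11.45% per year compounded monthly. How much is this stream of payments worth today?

This is an annuity due: 120 payments of €8,595.00 at the beginning of each month.
Periodic rate r = 0.1145/12 per month; n is counted in months.
PV = PMT × [(1 − (1+r)^−n)/r] × (1+r) = 8,595 × [1 − (1+r)^−120] / r × (1+r) = €618,419.14

€618,419.14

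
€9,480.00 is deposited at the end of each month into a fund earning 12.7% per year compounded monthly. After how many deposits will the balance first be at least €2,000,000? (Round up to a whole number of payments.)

112 payments

Periodic rate r = 0.127/12 per month; n is counted in months.
Ordinary annuity FV: 2,000,000 = 9,480 × [((1+r)^n − 1)/r].
(1+r)^n = 1 + 2,000,000 × r / 9,480, so n = ln(1 + 2,000,000·r/9,480) / ln(1+r) = 111.45.
Round up to a whole number of payments: n = 112.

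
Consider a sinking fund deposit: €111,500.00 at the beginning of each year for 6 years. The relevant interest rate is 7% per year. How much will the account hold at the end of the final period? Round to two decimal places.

€853,423.35

This is an annuity due: 6 deposits of €111,500.00 at the beginning of each year.
Periodic rate r = 0.07 per year.
FV = PMT × [((1+r)^n − 1)/r] × (1+r) = 111,500 × [(1+r)^6 − 1] / r × (1+r) = €853,423.35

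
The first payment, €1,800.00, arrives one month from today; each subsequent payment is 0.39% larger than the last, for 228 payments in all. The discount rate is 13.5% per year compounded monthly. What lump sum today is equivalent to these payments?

€198,482.48

Periodic rate r = 0.135/12 per month; n is counted in months.
Growing ordinary annuity: PV = PMT₁ × [1 − ((1+g)/(1+r))^n] / (r − g) = 1,800 × [1 − ((1+0.0039)/(1+r))^228] / (r − 0.0039) = €198,482.48.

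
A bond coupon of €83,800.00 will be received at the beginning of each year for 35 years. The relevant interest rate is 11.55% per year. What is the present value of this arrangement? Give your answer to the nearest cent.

This is an annuity due: 35 payments of €83,800.00 at the beginning of each year.
Periodic rate r = 0.1155 per year.
PV = PMT × [(1 − (1+r)^−n)/r] × (1+r) = 83,800 × [1 − (1+r)^−35] / r × (1+r) = €791,693.08

€791,693.08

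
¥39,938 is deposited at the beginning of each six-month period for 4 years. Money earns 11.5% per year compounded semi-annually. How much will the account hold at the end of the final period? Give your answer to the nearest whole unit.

This is an annuity due: 8 deposits of ¥39,938 at the beginning of each six-month period.
Periodic rate r = 0.115/2 per half-year; n is counted in half-years.
FV = PMT × [((1+r)^n − 1)/r] × (1+r) = 39,938 × [(1+r)^8 − 1] / r × (1+r) = ¥414,281

¥414,281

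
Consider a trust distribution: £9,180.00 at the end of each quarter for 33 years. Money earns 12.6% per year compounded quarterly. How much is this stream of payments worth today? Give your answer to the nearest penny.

This is an ordinary annuity: 132 payments of £9,180.00 at the end of each quarter.
Periodic rate r = 0.126/4 per quarter; n is counted in quarters.
PV = PMT × [(1 − (1+r)^−n)/r] = 9,180 × [1 − (1+r)^−132] / r = £286,569.05

£286,569.05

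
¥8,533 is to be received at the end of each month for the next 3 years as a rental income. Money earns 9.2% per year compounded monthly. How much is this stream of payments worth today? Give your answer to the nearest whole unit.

¥267,552

This is an ordinary annuity: 36 payments of ¥8,533 at the end of each month.
Periodic rate r = 0.092/12 per month; n is counted in months.
PV = PMT × [(1 − (1+r)^−n)/r] = 8,533 × [1 − (1+r)^−36] / r = ¥267,552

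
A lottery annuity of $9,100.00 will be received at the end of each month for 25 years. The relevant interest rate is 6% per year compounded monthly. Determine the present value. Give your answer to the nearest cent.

This is an ordinary annuity: 300 payments of $9,100.00 at the end of each month.
Periodic rate r = 0.06/12 per month; n is counted in months.
PV = PMT × [(1 − (1+r)^−n)/r] = 9,100 × [1 − (1+r)^−300] / r = $1,412,382.46

$1,412,382.46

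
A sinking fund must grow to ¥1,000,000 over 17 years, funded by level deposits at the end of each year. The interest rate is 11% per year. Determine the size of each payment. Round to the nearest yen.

Level ordinary annuity; solve FV = PMT × [((1+r)^n − 1)/r] for PMT.
Periodic rate r = 0.11 per year.
With n = 17: PMT = 1,000,000 / ([((1+r)^n − 1)/r]) = ¥22,471

¥22,471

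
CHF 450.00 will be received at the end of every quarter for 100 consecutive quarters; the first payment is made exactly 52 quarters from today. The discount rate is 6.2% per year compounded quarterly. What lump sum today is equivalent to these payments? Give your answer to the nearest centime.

CHF 10,403.80

Ordinary annuity of 100 payments, first payment at period 52.
Periodic rate r = 0.062/4 per quarter; n is counted in quarters.
The ordinary-annuity PV formula values the stream one period before the first payment (period 51); discount that back 51 periods:
PV₀ = 450 × [1 − (1+r)^−100] / r × (1+r)^−51 = CHF 10,403.80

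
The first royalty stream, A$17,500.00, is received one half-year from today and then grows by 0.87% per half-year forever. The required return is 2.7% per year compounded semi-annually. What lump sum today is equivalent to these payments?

Periodic rate r = 0.027/2 per half-year.
Growing perpetuity (Gordon): PV = PMT₁ / (r − g) = 17,500 / (r − 0.0087) = A$3,645,833.33.

A$3,645,833.33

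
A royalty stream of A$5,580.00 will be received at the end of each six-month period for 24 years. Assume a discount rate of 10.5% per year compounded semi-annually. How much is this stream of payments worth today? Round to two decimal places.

This is an ordinary annuity: 48 payments of A$5,580.00 at the end of each six-month period.
Periodic rate r = 0.105/2 per half-year; n is counted in half-years.
PV = PMT × [(1 − (1+r)^−n)/r] = 5,580 × [1 − (1+r)^−48] / r = A$97,169.51

A$97,169.51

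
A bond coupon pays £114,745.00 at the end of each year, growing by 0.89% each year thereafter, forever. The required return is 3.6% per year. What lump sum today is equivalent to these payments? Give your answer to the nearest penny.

£4,234,132.84

Periodic rate r = 0.036 per year.
Growing perpetuity (Gordon): PV = PMT₁ / (r − g) = 114,745 / (r − 0.0089) = £4,234,132.84.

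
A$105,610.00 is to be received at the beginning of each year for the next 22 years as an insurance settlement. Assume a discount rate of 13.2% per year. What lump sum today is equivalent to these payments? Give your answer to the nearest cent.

A$846,481.06

This is an annuity due: 22 payments of A$105,610.00 at the beginning of each year.
Periodic rate r = 0.132 per year.
PV = PMT × [(1 − (1+r)^−n)/r] × (1+r) = 105,610 × [1 − (1+r)^−22] / r × (1+r) = A$846,481.06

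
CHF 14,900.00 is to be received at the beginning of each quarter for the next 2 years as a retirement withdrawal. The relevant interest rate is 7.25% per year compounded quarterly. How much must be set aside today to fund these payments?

This is an annuity due: 8 payments of CHF 14,900.00 at the beginning of each quarter.
Periodic rate r = 0.0725/4 per quarter; n is counted in quarters.
PV = PMT × [(1 − (1+r)^−n)/r] × (1+r) = 14,900 × [1 − (1+r)^−8] / r × (1+r) = CHF 112,031.51

CHF 112,031.51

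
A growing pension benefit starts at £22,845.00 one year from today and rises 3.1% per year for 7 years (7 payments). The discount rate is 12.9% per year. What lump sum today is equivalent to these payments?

Periodic rate r = 0.129 per year.
Growing ordinary annuity: PV = PMT₁ × [1 − ((1+g)/(1+r))^n] / (r − g) = 22,845 × [1 − ((1+0.031)/(1+r))^7] / (r − 0.031) = £109,654.55.

£109,654.55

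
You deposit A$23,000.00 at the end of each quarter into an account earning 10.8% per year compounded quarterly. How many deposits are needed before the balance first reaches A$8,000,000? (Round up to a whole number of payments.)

Periodic rate r = 0.108/4 per quarter; n is counted in quarters.
Ordinary annuity FV: 8,000,000 = 23,000 × [((1+r)^n − 1)/r].
(1+r)^n = 1 + 8,000,000 × r / 23,000, so n = ln(1 + 8,000,000·r/23,000) / ln(1+r) = 87.87.
Round up to a whole number of payments: n = 88.

88 payments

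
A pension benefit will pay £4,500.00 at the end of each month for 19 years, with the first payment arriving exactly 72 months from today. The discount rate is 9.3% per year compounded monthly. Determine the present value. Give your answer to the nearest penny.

£277,897.92

Ordinary annuity of 228 payments, first payment at period 72.
Periodic rate r = 0.093/12 per month; n is counted in months.
The ordinary-annuity PV formula values the stream one period before the first payment (period 71); discount that back 71 periods:
PV₀ = 4,500 × [1 − (1+r)^−228] / r × (1+r)^−71 = £277,897.92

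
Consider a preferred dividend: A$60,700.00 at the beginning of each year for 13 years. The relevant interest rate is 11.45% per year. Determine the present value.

A$446,479.16

This is an annuity due: 13 payments of A$60,700.00 at the beginning of each year.
Periodic rate r = 0.1145 per year.
PV = PMT × [(1 − (1+r)^−n)/r] × (1+r) = 60,700 × [1 − (1+r)^−13] / r × (1+r) = A$446,479.16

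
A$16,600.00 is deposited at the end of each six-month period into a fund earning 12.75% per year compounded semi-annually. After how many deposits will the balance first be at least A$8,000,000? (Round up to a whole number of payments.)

56 payments

Periodic rate r = 0.1275/2 per half-year; n is counted in half-years.
Ordinary annuity FV: 8,000,000 = 16,600 × [((1+r)^n − 1)/r].
(1+r)^n = 1 + 8,000,000 × r / 16,600, so n = ln(1 + 8,000,000·r/16,600) / ln(1+r) = 55.94.
Round up to a whole number of payments: n = 56.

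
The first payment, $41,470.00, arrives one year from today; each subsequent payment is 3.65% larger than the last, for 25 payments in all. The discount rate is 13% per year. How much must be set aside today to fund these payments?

Periodic rate r = 0.13 per year.
Growing ordinary annuity: PV = PMT₁ × [1 − ((1+g)/(1+r))^n] / (r − g) = 41,470 × [1 − ((1+0.0365)/(1+r))^25] / (r − 0.0365) = $392,338.37.

$392,338.37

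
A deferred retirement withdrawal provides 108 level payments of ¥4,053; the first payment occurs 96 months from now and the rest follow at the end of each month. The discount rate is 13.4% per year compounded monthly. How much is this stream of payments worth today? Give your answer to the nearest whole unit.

Ordinary annuity of 108 payments, first payment at period 96.
Periodic rate r = 0.134/12 per month; n is counted in months.
The ordinary-annuity PV formula values the stream one period before the first payment (period 95); discount that back 95 periods:
PV₀ = 4,053 × [1 − (1+r)^−108] / r × (1+r)^−95 = ¥88,292

¥88,292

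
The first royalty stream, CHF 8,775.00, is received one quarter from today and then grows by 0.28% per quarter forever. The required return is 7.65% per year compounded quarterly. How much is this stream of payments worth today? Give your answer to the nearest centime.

Periodic rate r = 0.0765/4 per quarter.
Growing perpetuity (Gordon): PV = PMT₁ / (r − g) = 8,775 / (r − 0.0028) = CHF 537,519.14.

CHF 537,519.14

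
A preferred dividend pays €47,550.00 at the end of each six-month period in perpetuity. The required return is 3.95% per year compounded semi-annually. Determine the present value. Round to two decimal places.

€2,407,594.94

Periodic rate r = 0.0395/2 per half-year.
Level perpetuity: PV = PMT / r = 47,550 / (0.0395/2) = €2,407,594.94.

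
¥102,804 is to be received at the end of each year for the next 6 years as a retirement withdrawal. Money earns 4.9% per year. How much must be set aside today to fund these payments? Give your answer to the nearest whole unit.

¥523,474

This is an ordinary annuity: 6 payments of ¥102,804 at the end of each year.
Periodic rate r = 0.049 per year.
PV = PMT × [(1 − (1+r)^−n)/r] = 102,804 × [1 − (1+r)^−6] / r = ¥523,474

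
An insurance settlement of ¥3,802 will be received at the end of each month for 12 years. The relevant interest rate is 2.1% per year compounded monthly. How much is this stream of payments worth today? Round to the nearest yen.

This is an ordinary annuity: 144 payments of ¥3,802 at the end of each month.
Periodic rate r = 0.021/12 per month; n is counted in months.
PV = PMT × [(1 − (1+r)^−n)/r] = 3,802 × [1 − (1+r)^−144] / r = ¥483,580

¥483,580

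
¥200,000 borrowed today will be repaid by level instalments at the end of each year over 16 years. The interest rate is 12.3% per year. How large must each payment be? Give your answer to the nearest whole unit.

Level ordinary annuity; solve PV = PMT × [(1 − (1+r)^−n)/r] for PMT.
Periodic rate r = 0.123 per year.
With n = 16: PMT = 200,000 / ([(1 − (1+r)^−n)/r]) = ¥29,157

¥29,157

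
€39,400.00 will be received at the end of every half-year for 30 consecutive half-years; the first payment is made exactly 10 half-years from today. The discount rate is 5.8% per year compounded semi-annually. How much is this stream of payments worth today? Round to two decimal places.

€604,860.21

Ordinary annuity of 30 payments, first payment at period 10.
Periodic rate r = 0.058/2 per half-year; n is counted in half-years.
The ordinary-annuity PV formula values the stream one period before the first payment (period 9); discount that back 9 periods:
PV₀ = 39,400 × [1 − (1+r)^−30] / r × (1+r)^−9 = €604,860.21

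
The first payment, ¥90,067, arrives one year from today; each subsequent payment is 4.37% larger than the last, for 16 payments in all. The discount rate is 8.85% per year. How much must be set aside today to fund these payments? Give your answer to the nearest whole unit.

Periodic rate r = 0.0885 per year.
Growing ordinary annuity: PV = PMT₁ × [1 − ((1+g)/(1+r))^n] / (r − g) = 90,067 × [1 − ((1+0.0437)/(1+r))^16] / (r − 0.0437) = ¥984,197.

¥984,197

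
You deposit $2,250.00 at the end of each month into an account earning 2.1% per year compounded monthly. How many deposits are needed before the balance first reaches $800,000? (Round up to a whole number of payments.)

Periodic rate r = 0.021/12 per month; n is counted in months.
Ordinary annuity FV: 800,000 = 2,250 × [((1+r)^n − 1)/r].
(1+r)^n = 1 + 800,000 × r / 2,250, so n = ln(1 + 800,000·r/2,250) / ln(1+r) = 276.70.
Round up to a whole number of payments: n = 277.

277 payments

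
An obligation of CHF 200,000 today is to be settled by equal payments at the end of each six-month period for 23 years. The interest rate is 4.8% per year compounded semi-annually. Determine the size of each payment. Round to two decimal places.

CHF 7,227.76

Level ordinary annuity; solve PV = PMT × [(1 − (1+r)^−n)/r] for PMT.
Periodic rate r = 0.048/2 per half-year; n is counted in half-years.
With n = 46: PMT = 200,000 / ([(1 − (1+r)^−n)/r]) = CHF 7,227.76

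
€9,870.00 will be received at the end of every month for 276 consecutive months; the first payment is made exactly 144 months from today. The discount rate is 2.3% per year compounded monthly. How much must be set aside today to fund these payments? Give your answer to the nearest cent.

Ordinary annuity of 276 payments, first payment at period 144.
Periodic rate r = 0.023/12 per month; n is counted in months.
The ordinary-annuity PV formula values the stream one period before the first payment (period 143); discount that back 143 periods:
PV₀ = 9,870 × [1 − (1+r)^−276] / r × (1+r)^−143 = €1,607,581.36

€1,607,581.36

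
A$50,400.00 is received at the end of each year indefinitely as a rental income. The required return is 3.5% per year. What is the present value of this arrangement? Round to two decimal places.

Periodic rate r = 0.035 per year.
Level perpetuity: PV = PMT / r = 50,400 / (0.035) = A$1,440,000.00.

A$1,440,000.00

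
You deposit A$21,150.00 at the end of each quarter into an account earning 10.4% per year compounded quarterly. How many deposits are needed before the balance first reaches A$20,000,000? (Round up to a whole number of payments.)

127 payments

Periodic rate r = 0.104/4 per quarter; n is counted in quarters.
Ordinary annuity FV: 20,000,000 = 21,150 × [((1+r)^n − 1)/r].
(1+r)^n = 1 + 20,000,000 × r / 21,150, so n = ln(1 + 20,000,000·r/21,150) / ln(1+r) = 126.31.
Round up to a whole number of payments: n = 127.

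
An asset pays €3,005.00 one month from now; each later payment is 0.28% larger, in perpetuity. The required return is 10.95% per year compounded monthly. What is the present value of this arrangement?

€475,098.81

Periodic rate r = 0.1095/12 per month.
Growing perpetuity (Gordon): PV = PMT₁ / (r − g) = 3,005 / (r − 0.0028) = €475,098.81.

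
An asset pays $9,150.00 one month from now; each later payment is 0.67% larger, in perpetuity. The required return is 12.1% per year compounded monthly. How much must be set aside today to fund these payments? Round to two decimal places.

Periodic rate r = 0.121/12 per month.
Growing perpetuity (Gordon): PV = PMT₁ / (r − g) = 9,150 / (r − 0.0067) = $2,704,433.50.

$2,704,433.50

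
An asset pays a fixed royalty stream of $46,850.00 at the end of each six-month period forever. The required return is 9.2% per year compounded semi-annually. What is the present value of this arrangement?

Periodic rate r = 0.092/2 per half-year.
Level perpetuity: PV = PMT / r = 46,850 / (0.092/2) = $1,018,478.26.

$1,018,478.26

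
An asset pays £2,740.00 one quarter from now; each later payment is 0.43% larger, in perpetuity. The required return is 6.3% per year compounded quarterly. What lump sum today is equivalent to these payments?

Periodic rate r = 0.063/4 per quarter.
Growing perpetuity (Gordon): PV = PMT₁ / (r − g) = 2,740 / (r − 0.0043) = £239,301.31.

£239,301.31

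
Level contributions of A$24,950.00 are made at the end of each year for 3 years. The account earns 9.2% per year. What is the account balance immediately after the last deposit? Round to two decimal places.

A$81,947.38

This is an ordinary annuity: 3 deposits of A$24,950.00 at the end of each year.
Periodic rate r = 0.092 per year.
FV = PMT × [((1+r)^n − 1)/r] = 24,950 × [(1+r)^3 − 1] / r = A$81,947.38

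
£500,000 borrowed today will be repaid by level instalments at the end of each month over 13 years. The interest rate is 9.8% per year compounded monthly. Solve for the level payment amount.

Level ordinary annuity; solve PV = PMT × [(1 − (1+r)^−n)/r] for PMT.
Periodic rate r = 0.098/12 per month; n is counted in months.
With n = 156: PMT = 500,000 / ([(1 − (1+r)^−n)/r]) = £5,680.46

£5,680.46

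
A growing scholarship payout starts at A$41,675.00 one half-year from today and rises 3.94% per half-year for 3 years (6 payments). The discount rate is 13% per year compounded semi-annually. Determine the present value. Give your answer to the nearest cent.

Periodic rate r = 0.13/2 per half-year; n is counted in half-years.
Growing ordinary annuity: PV = PMT₁ × [1 − ((1+g)/(1+r))^n] / (r − g) = 41,675 × [1 − ((1+0.0394)/(1+r))^6] / (r − 0.0394) = A$221,123.49.

A$221,123.49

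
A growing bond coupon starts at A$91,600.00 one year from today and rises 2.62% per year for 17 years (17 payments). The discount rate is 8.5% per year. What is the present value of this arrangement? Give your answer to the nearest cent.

A$953,656.44

Periodic rate r = 0.085 per year.
Growing ordinary annuity: PV = PMT₁ × [1 − ((1+g)/(1+r))^n] / (r − g) = 91,600 × [1 − ((1+0.0262)/(1+r))^17] / (r − 0.0262) = A$953,656.44.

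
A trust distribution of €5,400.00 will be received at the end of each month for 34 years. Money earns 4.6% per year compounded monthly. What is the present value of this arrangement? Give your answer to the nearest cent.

This is an ordinary annuity: 408 payments of €5,400.00 at the end of each month.
Periodic rate r = 0.046/12 per month; n is counted in months.
PV = PMT × [(1 − (1+r)^−n)/r] = 5,400 × [1 − (1+r)^−408] / r = €1,112,976.70

€1,112,976.70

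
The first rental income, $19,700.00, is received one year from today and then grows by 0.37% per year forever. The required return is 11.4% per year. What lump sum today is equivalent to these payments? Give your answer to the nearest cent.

$178,603.81

Periodic rate r = 0.114 per year.
Growing perpetuity (Gordon): PV = PMT₁ / (r − g) = 19,700 / (r − 0.0037) = $178,603.81.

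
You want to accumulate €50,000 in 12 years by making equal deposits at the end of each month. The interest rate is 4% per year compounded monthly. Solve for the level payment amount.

€271.10

Level ordinary annuity; solve FV = PMT × [((1+r)^n − 1)/r] for PMT.
Periodic rate r = 0.04/12 per month; n is counted in months.
With n = 144: PMT = 50,000 / ([((1+r)^n − 1)/r]) = €271.10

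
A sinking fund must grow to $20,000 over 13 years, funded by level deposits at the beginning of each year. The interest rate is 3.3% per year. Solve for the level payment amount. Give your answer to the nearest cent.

$1,216.70

Level annuity due; solve FV = PMT × [((1+r)^n − 1)/r] × (1+r) for PMT.
Periodic rate r = 0.033 per year.
With n = 13: PMT = 20,000 / ([((1+r)^n − 1)/r] × (1+r)) = $1,216.70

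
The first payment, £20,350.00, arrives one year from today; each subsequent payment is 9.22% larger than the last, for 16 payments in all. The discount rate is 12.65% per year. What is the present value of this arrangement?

£231,546.65

Periodic rate r = 0.1265 per year.
Growing ordinary annuity: PV = PMT₁ × [1 − ((1+g)/(1+r))^n] / (r − g) = 20,350 × [1 − ((1+0.0922)/(1+r))^16] / (r − 0.0922) = £231,546.65.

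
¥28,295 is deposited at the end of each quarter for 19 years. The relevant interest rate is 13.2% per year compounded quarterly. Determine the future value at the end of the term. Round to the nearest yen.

This is an ordinary annuity: 76 deposits of ¥28,295 at the end of each quarter.
Periodic rate r = 0.132/4 per quarter; n is counted in quarters.
FV = PMT × [((1+r)^n − 1)/r] = 28,295 × [(1+r)^76 − 1] / r = ¥9,254,183

¥9,254,183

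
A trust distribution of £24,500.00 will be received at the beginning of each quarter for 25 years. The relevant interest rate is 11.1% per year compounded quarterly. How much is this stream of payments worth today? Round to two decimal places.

£848,628.26

This is an annuity due: 100 payments of £24,500.00 at the beginning of each quarter.
Periodic rate r = 0.111/4 per quarter; n is counted in quarters.
PV = PMT × [(1 − (1+r)^−n)/r] × (1+r) = 24,500 × [1 − (1+r)^−100] / r × (1+r) = £848,628.26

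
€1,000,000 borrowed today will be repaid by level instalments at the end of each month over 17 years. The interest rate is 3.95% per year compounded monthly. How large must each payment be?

€6,738.39

Level ordinary annuity; solve PV = PMT × [(1 − (1+r)^−n)/r] for PMT.
Periodic rate r = 0.0395/12 per month; n is counted in months.
With n = 204: PMT = 1,000,000 / ([(1 − (1+r)^−n)/r]) = €6,738.39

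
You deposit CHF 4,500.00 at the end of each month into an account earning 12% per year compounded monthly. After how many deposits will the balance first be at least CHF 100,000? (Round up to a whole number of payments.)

21 payments

Periodic rate r = 0.12/12 per month; n is counted in months.
Ordinary annuity FV: 100,000 = 4,500 × [((1+r)^n − 1)/r].
(1+r)^n = 1 + 100,000 × r / 4,500, so n = ln(1 + 100,000·r/4,500) / ln(1+r) = 20.17.
Round up to a whole number of payments: n = 21.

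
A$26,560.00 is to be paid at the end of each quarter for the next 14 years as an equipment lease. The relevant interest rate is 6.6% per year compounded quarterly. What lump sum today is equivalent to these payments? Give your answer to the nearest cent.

A$965,927.05

This is an ordinary annuity: 56 payments of A$26,560.00 at the end of each quarter.
Periodic rate r = 0.066/4 per quarter; n is counted in quarters.
PV = PMT × [(1 − (1+r)^−n)/r] = 26,560 × [1 − (1+r)^−56] / r = A$965,927.05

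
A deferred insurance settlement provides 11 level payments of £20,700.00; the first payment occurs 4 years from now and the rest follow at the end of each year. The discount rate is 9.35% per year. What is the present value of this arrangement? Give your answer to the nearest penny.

Ordinary annuity of 11 payments, first payment at period 4.
Periodic rate r = 0.0935 per year.
The ordinary-annuity PV formula values the stream one period before the first payment (period 3); discount that back 3 periods:
PV₀ = 20,700 × [1 − (1+r)^−11] / r × (1+r)^−3 = £105,975.13

£105,975.13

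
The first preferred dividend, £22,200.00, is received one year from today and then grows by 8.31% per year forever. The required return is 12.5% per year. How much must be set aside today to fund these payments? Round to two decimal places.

£529,832.94

Periodic rate r = 0.125 per year.
Growing perpetuity (Gordon): PV = PMT₁ / (r − g) = 22,200 / (r − 0.0831) = £529,832.94.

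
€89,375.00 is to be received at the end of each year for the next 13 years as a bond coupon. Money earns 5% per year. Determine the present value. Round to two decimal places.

This is an ordinary annuity: 13 payments of €89,375.00 at the end of each year.
Periodic rate r = 0.05 per year.
PV = PMT × [(1 − (1+r)^−n)/r] = 89,375 × [1 − (1+r)^−13] / r = €839,550.59

€839,550.59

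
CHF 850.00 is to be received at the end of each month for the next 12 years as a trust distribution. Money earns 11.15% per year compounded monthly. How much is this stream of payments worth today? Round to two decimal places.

This is an ordinary annuity: 144 payments of CHF 850.00 at the end of each month.
Periodic rate r = 0.1115/12 per month; n is counted in months.
PV = PMT × [(1 − (1+r)^−n)/r] = 850 × [1 − (1+r)^−144] / r = CHF 67,329.53

CHF 67,329.53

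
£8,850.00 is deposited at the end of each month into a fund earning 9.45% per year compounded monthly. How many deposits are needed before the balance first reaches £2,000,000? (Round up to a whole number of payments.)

Periodic rate r = 0.0945/12 per month; n is counted in months.
Ordinary annuity FV: 2,000,000 = 8,850 × [((1+r)^n − 1)/r].
(1+r)^n = 1 + 2,000,000 × r / 8,850, so n = ln(1 + 2,000,000·r/8,850) / ln(1+r) = 130.33.
Round up to a whole number of payments: n = 131.

131 payments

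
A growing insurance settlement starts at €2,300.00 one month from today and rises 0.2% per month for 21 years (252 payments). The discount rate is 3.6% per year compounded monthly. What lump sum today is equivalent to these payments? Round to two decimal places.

€511,213.37

Periodic rate r = 0.036/12 per month; n is counted in months.
Growing ordinary annuity: PV = PMT₁ × [1 − ((1+g)/(1+r))^n] / (r − g) = 2,300 × [1 − ((1+0.002)/(1+r))^252] / (r − 0.002) = €511,213.37.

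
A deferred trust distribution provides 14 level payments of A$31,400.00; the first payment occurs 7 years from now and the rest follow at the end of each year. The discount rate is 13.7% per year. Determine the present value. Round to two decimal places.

A$88,503.89

Ordinary annuity of 14 payments, first payment at period 7.
Periodic rate r = 0.137 per year.
The ordinary-annuity PV formula values the stream one period before the first payment (period 6); discount that back 6 periods:
PV₀ = 31,400 × [1 − (1+r)^−14] / r × (1+r)^−6 = A$88,503.89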